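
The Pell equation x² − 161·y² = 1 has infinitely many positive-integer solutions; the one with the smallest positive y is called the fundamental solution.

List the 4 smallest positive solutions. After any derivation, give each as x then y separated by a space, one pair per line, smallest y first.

d=161: √d = [12; 1,2,4,1,2,1,4,2,1,24] (ℓ=10, even), read p_9/q_9
i=0: a=12 ⇒ p=12, q=1
i=1: a=1 ⇒ p=13, q=1
i=2: a=2 ⇒ p=38, q=3
i=3: a=4 ⇒ p=165, q=13
i=4: a=1 ⇒ p=203, q=16
i=5: a=2 ⇒ p=571, q=45
i=6: a=1 ⇒ p=774, q=61
…
i=8: a=2 ⇒ p=8108, q=639
i=9: a=1 ⇒ p=11775, q=928
→ (11775, 928).  Check: 11775²=138650625, 161·928²=138650624, difference 1.
(11775+928√161)^2 = 277301249 + 21854400√161
(11775+928√161)^3 = 6530444402175 + 514671119072√161
(11775+928√161)^4 = 153791965393920001 + 12120504832291200√161

11775 928
277301249 21854400
6530444402175 514671119072
153791965393920001 12120504832291200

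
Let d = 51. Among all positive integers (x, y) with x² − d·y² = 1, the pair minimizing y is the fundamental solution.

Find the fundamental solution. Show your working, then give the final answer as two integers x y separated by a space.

50 7

√51 → a₀=7, period (7,14); ℓ=2 even so k=1
a_0=7:  p_0=7·1+0=7,  q_0=7·0+1=1
a_1=7:  p_1=7·7+1=50,  q_1=7·1+0=7
fundamental: x₁=50, y₁=7  (since 2500 − 51·49 = 1)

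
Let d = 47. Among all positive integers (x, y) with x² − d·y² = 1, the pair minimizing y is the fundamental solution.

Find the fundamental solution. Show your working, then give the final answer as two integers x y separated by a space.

48 7

√47 = [6; 1,5,1,12, …], period ℓ=4 (even) → k=3
step 0: (6, 1)  from 6·(1,0) + (0,1)
…
step 2: (41, 6)  from 5·(7,1) + (6,1)
step 3: (48, 7)  from 1·(41,6) + (7,1)
(x₁, y₁) = (48, 7);  48² − 47·7² = 1 ✓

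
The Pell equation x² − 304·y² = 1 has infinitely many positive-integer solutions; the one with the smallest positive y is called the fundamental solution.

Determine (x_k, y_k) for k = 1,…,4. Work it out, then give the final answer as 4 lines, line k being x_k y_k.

57799 3315
6681448801 383207370
772362118440199 44298005553945
89283516160768675201 5120760845641726740

√304 → a₀=17, period (2,3,2,1,1,1,1,1,2,3,2,34); ℓ=12 even so k=11
k=0  a_k=17  p_k/q_k = 17/1
…
k=3  a_k=2  p_k/q_k = 279/16
…
k=7  a_k=1  p_k/q_k = 1761/101
…
k=10  a_k=3  p_k/q_k = 25177/1444
k=11  a_k=2  p_k/q_k = 57799/3315
→ (57799, 3315).  Check: 57799²=3340724401, 304·3315²=3340724400, difference 1.
n=2: (57799,3315)∘(57799,3315) = (57799·57799+304·3315·3315, 57799·3315+3315·57799) = (6681448801,383207370)
n=3: (6681448801,383207370)∘(57799,3315) = (57799·6681448801+304·3315·383207370, 57799·383207370+3315·6681448801) = (772362118440199,44298005553945)
n=4: (772362118440199,44298005553945)∘(57799,3315) = (57799·772362118440199+304·3315·44298005553945, 57799·44298005553945+3315·772362118440199) = (89283516160768675201,5120760845641726740)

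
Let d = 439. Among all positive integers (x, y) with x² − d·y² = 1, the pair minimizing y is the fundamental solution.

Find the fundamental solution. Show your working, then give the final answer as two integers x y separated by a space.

d=439: √d = [20; 1,19,1,40] (ℓ=4, even), read p_3/q_3
k=0  a_k=20  p_k/q_k = 20/1
…
k=2  a_k=19  p_k/q_k = 419/20
k=3  a_k=1  p_k/q_k = 440/21
(x₁, y₁) = (440, 21);  440² − 439·21² = 1 ✓

440 21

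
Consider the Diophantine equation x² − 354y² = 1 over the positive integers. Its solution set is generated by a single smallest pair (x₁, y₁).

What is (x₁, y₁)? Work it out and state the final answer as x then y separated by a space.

√354 → a₀=18, period (1,4,2,2,18,2,2,4,1,36); ℓ=10 even so k=9
i=0: a=18 ⇒ p=18, q=1
…
i=5: a=18 ⇒ p=9351, q=497
i=6: a=2 ⇒ p=19210, q=1021
…
i=8: a=4 ⇒ p=210294, q=11177
i=9: a=1 ⇒ p=258065, q=13716
(x₁, y₁) = (258065, 13716);  258065² − 354·13716² = 1 ✓

258065 13716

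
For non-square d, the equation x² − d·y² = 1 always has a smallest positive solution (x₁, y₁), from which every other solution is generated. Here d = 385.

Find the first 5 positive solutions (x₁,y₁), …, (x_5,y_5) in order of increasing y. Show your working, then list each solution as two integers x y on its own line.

95831 4884
18367161121 936077208
3520286834677271 179410429834812
674705215289547953281 34386161802063660336
129315350969305052987065751 6590520543127714837483620

√385 = [19; 1,1,1,1,1,…,1,1,38, …], period ℓ=16 (even) → k=15
k=0  a_k=19  p_k/q_k = 19/1
…
k=2  a_k=1  p_k/q_k = 39/2
k=3  a_k=1  p_k/q_k = 59/3
…
k=6  a_k=3  p_k/q_k = 569/29
…
k=8  a_k=2  p_k/q_k = 2021/103
…
k=14  a_k=1  p_k/q_k = 59551/3035
k=15  a_k=1  p_k/q_k = 95831/4884
fundamental: x₁=95831, y₁=4884  (since 9183580561 − 385·23853456 = 1)
k=2:  x_2 = 95831·95831+385·4884·4884 = 18367161121,  y_2 = 95831·4884+4884·95831 = 936077208
k=3:  x_3 = 95831·18367161121+385·4884·936077208 = 3520286834677271,  y_3 = 95831·936077208+4884·18367161121 = 179410429834812
k=4:  x_4 = 95831·3520286834677271+385·4884·179410429834812 = 674705215289547953281,  y_4 = 95831·179410429834812+4884·3520286834677271 = 34386161802063660336
k=5:  x_5 = 95831·674705215289547953281+385·4884·34386161802063660336 = 129315350969305052987065751,  y_5 = 95831·34386161802063660336+4884·674705215289547953281 = 6590520543127714837483620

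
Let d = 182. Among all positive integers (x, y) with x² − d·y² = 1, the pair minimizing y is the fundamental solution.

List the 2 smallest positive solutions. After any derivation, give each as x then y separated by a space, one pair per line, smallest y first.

27 2
1457 108

d=182: √d = [13; 2,26] (ℓ=2, even), read p_1/q_1
step 0: (13, 1)  from 13·(1,0) + (0,1)
step 1: (27, 2)  from 2·(13,1) + (1,0)
→ (27, 2).  Check: 27²=729, 182·2²=728, difference 1.
(27+2√182)^2 = 1457 + 108√182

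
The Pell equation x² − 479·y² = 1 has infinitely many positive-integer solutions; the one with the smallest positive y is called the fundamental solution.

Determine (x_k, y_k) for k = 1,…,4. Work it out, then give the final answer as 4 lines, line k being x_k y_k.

2989440 136591
17873503027199 816661198080
106863529779256567680 4882719303976413809
638924220926583633867571201 29193192792157684333155840

√479 → a₀=21, period (1,7,1,3,2,21,2,3,1,7,1,42); ℓ=12 even so k=11
i=0: a=21 ⇒ p=21, q=1
…
i=3: a=1 ⇒ p=197, q=9
…
i=6: a=21 ⇒ p=37075, q=1694
i=7: a=2 ⇒ p=75879, q=3467
i=8: a=3 ⇒ p=264712, q=12095
…
i=10: a=7 ⇒ p=2648849, q=121029
i=11: a=1 ⇒ p=2989440, q=136591
(x₁, y₁) = (2989440, 136591);  2989440² − 479·136591² = 1 ✓
n=2: (2989440,136591)∘(2989440,136591) = (2989440·2989440+479·136591·136591, 2989440·136591+136591·2989440) = (17873503027199,816661198080)
n=3: (17873503027199,816661198080)∘(2989440,136591) = (2989440·17873503027199+479·136591·816661198080, 2989440·816661198080+136591·17873503027199) = (106863529779256567680,4882719303976413809)
n=4: (106863529779256567680,4882719303976413809)∘(2989440,136591) = (2989440·106863529779256567680+479·136591·4882719303976413809, 2989440·4882719303976413809+136591·106863529779256567680) = (638924220926583633867571201,29193192792157684333155840)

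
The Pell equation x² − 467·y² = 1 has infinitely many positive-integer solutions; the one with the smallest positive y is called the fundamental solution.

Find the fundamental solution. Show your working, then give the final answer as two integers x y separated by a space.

1625626 75225

√467 = [21; 1,1,1,1,3,…,1,1,42, …], period ℓ=14 (even) → k=13
step 0: (21, 1)  from 21·(1,0) + (0,1)
…
step 7: (27164, 1257)  from 21·(1275,59) + (389,18)
…
step 11: (633697, 29324)  from 1·(358232,16577) + (275465,12747)
step 12: (991929, 45901)  from 1·(633697,29324) + (358232,16577)
step 13: (1625626, 75225)  from 1·(991929,45901) + (633697,29324)
fundamental: x₁=1625626, y₁=75225  (since 2642659891876 − 467·5658800625 = 1)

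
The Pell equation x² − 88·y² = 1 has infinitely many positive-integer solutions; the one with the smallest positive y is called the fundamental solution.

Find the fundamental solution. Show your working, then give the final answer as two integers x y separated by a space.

197 21

√88 → a₀=9, period (2,1,1,1,2,18); ℓ=6 even so k=5
i=0: a=9 ⇒ p=9, q=1
…
i=4: a=1 ⇒ p=75, q=8
i=5: a=2 ⇒ p=197, q=21
(x₁, y₁) = (197, 21);  197² − 88·21² = 1 ✓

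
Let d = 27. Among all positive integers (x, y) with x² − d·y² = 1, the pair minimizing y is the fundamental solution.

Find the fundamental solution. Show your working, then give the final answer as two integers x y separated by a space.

d=27: √d = [5; 5,10] (ℓ=2, even), read p_1/q_1
step 0: (5, 1)  from 5·(1,0) + (0,1)
step 1: (26, 5)  from 5·(5,1) + (1,0)
→ (26, 5).  Check: 26²=676, 27·5²=675, difference 1.

26 5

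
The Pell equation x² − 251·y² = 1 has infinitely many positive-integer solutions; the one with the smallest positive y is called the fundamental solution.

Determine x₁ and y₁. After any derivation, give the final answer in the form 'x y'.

d=251: √d = [15; 1,5,2,1,2,…,5,1,30] (ℓ=14, even), read p_13/q_13
k=0  a_k=15  p_k/q_k = 15/1
…
k=3  a_k=2  p_k/q_k = 206/13
…
k=6  a_k=2  p_k/q_k = 1917/121
k=7  a_k=15  p_k/q_k = 29563/1866
…
k=10  a_k=1  p_k/q_k = 212692/13425
…
k=12  a_k=5  p_k/q_k = 3097857/195535
k=13  a_k=1  p_k/q_k = 3674890/231957
fundamental: x₁=3674890, y₁=231957  (since 13504816512100 − 251·53804049849 = 1)

3674890 231957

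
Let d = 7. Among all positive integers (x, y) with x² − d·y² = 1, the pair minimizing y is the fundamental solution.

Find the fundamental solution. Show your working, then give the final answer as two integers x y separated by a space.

d=7: √d = [2; 1,1,1,4] (ℓ=4, even), read p_3/q_3
k=0  a_k=2  p_k/q_k = 2/1
…
k=2  a_k=1  p_k/q_k = 5/2
k=3  a_k=1  p_k/q_k = 8/3
(x₁, y₁) = (8, 3);  8² − 7·3² = 1 ✓

8 3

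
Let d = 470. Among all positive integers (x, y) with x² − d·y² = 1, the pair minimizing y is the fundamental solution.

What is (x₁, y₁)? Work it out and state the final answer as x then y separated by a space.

1691 78

√470 → a₀=21, period (1,2,8,2,1,42); ℓ=6 even so k=5
k=0  a_k=21  p_k/q_k = 21/1
…
k=2  a_k=2  p_k/q_k = 65/3
…
k=4  a_k=2  p_k/q_k = 1149/53
k=5  a_k=1  p_k/q_k = 1691/78
→ (1691, 78).  Check: 1691²=2859481, 470·78²=2859480, difference 1.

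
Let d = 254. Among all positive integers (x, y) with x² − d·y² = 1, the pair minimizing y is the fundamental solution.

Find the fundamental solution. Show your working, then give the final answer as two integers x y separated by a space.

√254 → a₀=15, period (1,14,1,30); ℓ=4 even so k=3
a_0=15:  p_0=15·1+0=15,  q_0=15·0+1=1
…
a_2=14:  p_2=14·16+15=239,  q_2=14·1+1=15
a_3=1:  p_3=1·239+16=255,  q_3=1·15+1=16
(x₁, y₁) = (255, 16);  255² − 254·16² = 1 ✓

255 16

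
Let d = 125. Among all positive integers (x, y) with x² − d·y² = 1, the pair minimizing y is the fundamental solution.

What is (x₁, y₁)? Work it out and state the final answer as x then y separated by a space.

d=125: √d = [11; 5,1,1,5,22] (ℓ=5, odd), read p_9/q_9
a_0=11:  p_0=11·1+0=11,  q_0=11·0+1=1
a_1=5:  p_1=5·11+1=56,  q_1=5·1+0=5
a_2=1:  p_2=1·56+11=67,  q_2=1·5+1=6
a_3=1:  p_3=1·67+56=123,  q_3=1·6+5=11
a_4=5:  p_4=5·123+67=682,  q_4=5·11+6=61
…
a_7=1:  p_7=1·76317+15127=91444,  q_7=1·6826+1353=8179
a_8=1:  p_8=1·91444+76317=167761,  q_8=1·8179+6826=15005
a_9=5:  p_9=5·167761+91444=930249,  q_9=5·15005+8179=83204
(x₁, y₁) = (930249, 83204);  930249² − 125·83204² = 1 ✓

930249 83204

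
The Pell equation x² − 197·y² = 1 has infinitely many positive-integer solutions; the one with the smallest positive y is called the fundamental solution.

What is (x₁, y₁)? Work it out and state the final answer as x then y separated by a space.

393 28

√197 → a₀=14, period (28); ℓ=1 odd so k=1
k=0  a_k=14  p_k/q_k = 14/1
k=1  a_k=28  p_k/q_k = 393/28
(x₁, y₁) = (393, 28);  393² − 197·28² = 1 ✓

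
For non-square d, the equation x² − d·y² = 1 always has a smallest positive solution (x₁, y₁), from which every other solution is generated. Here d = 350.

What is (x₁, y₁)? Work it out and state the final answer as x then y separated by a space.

449 24

√350 → a₀=18, period (1,2,2,2,1,36); ℓ=6 even so k=5
k=0  a_k=18  p_k/q_k = 18/1
…
k=3  a_k=2  p_k/q_k = 131/7
k=4  a_k=2  p_k/q_k = 318/17
k=5  a_k=1  p_k/q_k = 449/24
fundamental: x₁=449, y₁=24  (since 201601 − 350·576 = 1)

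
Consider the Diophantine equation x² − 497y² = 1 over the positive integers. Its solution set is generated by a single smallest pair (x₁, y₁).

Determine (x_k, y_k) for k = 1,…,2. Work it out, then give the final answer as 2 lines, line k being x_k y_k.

√497 = [22; 3,2,2,5,6,5,2,2,3,44, …], period ℓ=10 (even) → k=9
i=0: a=22 ⇒ p=22, q=1
i=1: a=3 ⇒ p=67, q=3
i=2: a=2 ⇒ p=156, q=7
…
i=5: a=6 ⇒ p=12685, q=569
i=6: a=5 ⇒ p=65476, q=2937
i=7: a=2 ⇒ p=143637, q=6443
i=8: a=2 ⇒ p=352750, q=15823
i=9: a=3 ⇒ p=1201887, q=53912
fundamental: x₁=1201887, y₁=53912  (since 1444532360769 − 497·2906503744 = 1)
(1201887+53912√497)^2 = 2889064721537 + 129592263888√497

1201887 53912
2889064721537 129592263888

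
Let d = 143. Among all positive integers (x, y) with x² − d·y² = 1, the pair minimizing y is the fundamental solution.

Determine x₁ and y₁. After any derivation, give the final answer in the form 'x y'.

[11; 1,22] for √143; ℓ=2 ⇒ convergent index 1
i=0: a=11 ⇒ p=11, q=1
i=1: a=1 ⇒ p=12, q=1
(x₁, y₁) = (12, 1);  12² − 143·1² = 1 ✓

12 1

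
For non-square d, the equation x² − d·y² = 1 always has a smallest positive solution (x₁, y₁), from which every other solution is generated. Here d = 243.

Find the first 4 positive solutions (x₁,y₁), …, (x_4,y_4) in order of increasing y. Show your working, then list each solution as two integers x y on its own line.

[15; 1,1,2,3,15,3,2,1,1,30] for √243; ℓ=10 ⇒ convergent index 9
i=0: a=15 ⇒ p=15, q=1
…
i=2: a=1 ⇒ p=31, q=2
i=3: a=2 ⇒ p=78, q=5
i=4: a=3 ⇒ p=265, q=17
i=5: a=15 ⇒ p=4053, q=260
…
i=7: a=2 ⇒ p=28901, q=1854
i=8: a=1 ⇒ p=41325, q=2651
i=9: a=1 ⇒ p=70226, q=4505
fundamental: x₁=70226, y₁=4505  (since 4931691076 − 243·20295025 = 1)
(70226+4505√243)^2 = 9863382151 + 632736260√243
(70226+4505√243)^3 = 1385331749802026 + 88869073185015√243
(70226+4505√243)^4 = 194572614913330773601 + 12481839066348990520√243

70226 4505
9863382151 632736260
1385331749802026 88869073185015
194572614913330773601 12481839066348990520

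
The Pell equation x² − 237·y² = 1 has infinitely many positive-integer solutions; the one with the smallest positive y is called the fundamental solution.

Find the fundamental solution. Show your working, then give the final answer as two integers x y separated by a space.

228151 14820

d=237: √d = [15; 2,1,1,7,10,7,1,1,2,30] (ℓ=10, even), read p_9/q_9
k=0  a_k=15  p_k/q_k = 15/1
k=1  a_k=2  p_k/q_k = 31/2
k=2  a_k=1  p_k/q_k = 46/3
k=3  a_k=1  p_k/q_k = 77/5
…
k=5  a_k=10  p_k/q_k = 5927/385
…
k=7  a_k=1  p_k/q_k = 48001/3118
k=8  a_k=1  p_k/q_k = 90075/5851
k=9  a_k=2  p_k/q_k = 228151/14820
→ (228151, 14820).  Check: 228151²=52052878801, 237·14820²=52052878800, difference 1.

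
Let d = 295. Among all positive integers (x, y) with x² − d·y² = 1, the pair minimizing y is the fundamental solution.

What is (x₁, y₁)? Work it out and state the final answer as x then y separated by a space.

√295 = [17; 5,1,2,3,2,6,2,3,2,1,5,34, …], period ℓ=12 (even) → k=11
a_0=17:  p_0=17·1+0=17,  q_0=17·0+1=1
a_1=5:  p_1=5·17+1=86,  q_1=5·1+0=5
a_2=1:  p_2=1·86+17=103,  q_2=1·5+1=6
…
a_5=2:  p_5=2·979+292=2250,  q_5=2·57+17=131
…
a_7=2:  p_7=2·14479+2250=31208,  q_7=2·843+131=1817
…
a_9=2:  p_9=2·108103+31208=247414,  q_9=2·6294+1817=14405
a_10=1:  p_10=1·247414+108103=355517,  q_10=1·14405+6294=20699
a_11=5:  p_11=5·355517+247414=2024999,  q_11=5·20699+14405=117900
(x₁, y₁) = (2024999, 117900);  2024999² − 295·117900² = 1 ✓

2024999 117900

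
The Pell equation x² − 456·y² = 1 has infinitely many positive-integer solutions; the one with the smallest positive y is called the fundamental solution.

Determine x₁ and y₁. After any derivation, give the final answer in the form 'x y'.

1025 48

√456 = [21; 2,1,4,1,2,42, …], period ℓ=6 (even) → k=5
k=0  a_k=21  p_k/q_k = 21/1
…
k=2  a_k=1  p_k/q_k = 64/3
k=3  a_k=4  p_k/q_k = 299/14
k=4  a_k=1  p_k/q_k = 363/17
k=5  a_k=2  p_k/q_k = 1025/48
→ (1025, 48).  Check: 1025²=1050625, 456·48²=1050624, difference 1.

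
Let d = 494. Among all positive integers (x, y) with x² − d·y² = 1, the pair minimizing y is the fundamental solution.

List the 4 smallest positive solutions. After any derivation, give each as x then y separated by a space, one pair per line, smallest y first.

73035 3286
10668222449 479986020
1558307253052395 70111557938114
227621940442695115201 10241195267540325960

√494 → a₀=22, period (4,2,2,1,2,1,2,2,4,44); ℓ=10 even so k=9
k=0  a_k=22  p_k/q_k = 22/1
k=1  a_k=4  p_k/q_k = 89/4
k=2  a_k=2  p_k/q_k = 200/9
k=3  a_k=2  p_k/q_k = 489/22
k=4  a_k=1  p_k/q_k = 689/31
k=5  a_k=2  p_k/q_k = 1867/84
k=6  a_k=1  p_k/q_k = 2556/115
…
k=8  a_k=2  p_k/q_k = 16514/743
k=9  a_k=4  p_k/q_k = 73035/3286
fundamental: x₁=73035, y₁=3286  (since 5334111225 − 494·10797796 = 1)
n=2: (73035,3286)∘(73035,3286) = (73035·73035+494·3286·3286, 73035·3286+3286·73035) = (10668222449,479986020)
n=3: (10668222449,479986020)∘(73035,3286) = (73035·10668222449+494·3286·479986020, 73035·479986020+3286·10668222449) = (1558307253052395,70111557938114)
n=4: (1558307253052395,70111557938114)∘(73035,3286) = (73035·1558307253052395+494·3286·70111557938114, 73035·70111557938114+3286·1558307253052395) = (227621940442695115201,10241195267540325960)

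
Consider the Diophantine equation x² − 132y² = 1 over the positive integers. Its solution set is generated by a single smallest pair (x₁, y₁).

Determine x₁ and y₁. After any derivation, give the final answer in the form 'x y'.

23 2

[11; 2,22] for √132; ℓ=2 ⇒ convergent index 1
step 0: (11, 1)  from 11·(1,0) + (0,1)
step 1: (23, 2)  from 2·(11,1) + (1,0)
→ (23, 2).  Check: 23²=529, 132·2²=528, difference 1.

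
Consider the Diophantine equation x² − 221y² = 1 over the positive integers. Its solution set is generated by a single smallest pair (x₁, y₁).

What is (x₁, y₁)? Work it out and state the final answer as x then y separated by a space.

1665 112

√221 → a₀=14, period (1,6,2,6,1,28); ℓ=6 even so k=5
i=0: a=14 ⇒ p=14, q=1
i=1: a=1 ⇒ p=15, q=1
i=2: a=6 ⇒ p=104, q=7
i=3: a=2 ⇒ p=223, q=15
i=4: a=6 ⇒ p=1442, q=97
i=5: a=1 ⇒ p=1665, q=112
(x₁, y₁) = (1665, 112);  1665² − 221·112² = 1 ✓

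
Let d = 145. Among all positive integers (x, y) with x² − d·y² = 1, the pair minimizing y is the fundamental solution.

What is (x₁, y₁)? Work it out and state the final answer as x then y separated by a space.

289 24

[12; 24] for √145; ℓ=1 ⇒ convergent index 1
a_0=12:  p_0=12·1+0=12,  q_0=12·0+1=1
a_1=24:  p_1=24·12+1=289,  q_1=24·1+0=24
→ (289, 24).  Check: 289²=83521, 145·24²=83520, difference 1.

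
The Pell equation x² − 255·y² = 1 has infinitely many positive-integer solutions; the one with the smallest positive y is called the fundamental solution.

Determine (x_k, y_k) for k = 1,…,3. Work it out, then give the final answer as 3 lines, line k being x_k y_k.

16 1
511 32
16336 1023

d=255: √d = [15; 1,30] (ℓ=2, even), read p_1/q_1
a_0=15:  p_0=15·1+0=15,  q_0=15·0+1=1
a_1=1:  p_1=1·15+1=16,  q_1=1·1+0=1
→ (16, 1).  Check: 16²=256, 255·1²=255, difference 1.
n=2: (16,1)∘(16,1) = (16·16+255·1·1, 16·1+1·16) = (511,32)
n=3: (511,32)∘(16,1) = (16·511+255·1·32, 16·32+1·511) = (16336,1023)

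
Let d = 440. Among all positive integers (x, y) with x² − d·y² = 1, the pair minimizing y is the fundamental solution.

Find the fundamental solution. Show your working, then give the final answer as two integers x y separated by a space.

21 1

d=440: √d = [20; 1,40] (ℓ=2, even), read p_1/q_1
a_0=20:  p_0=20·1+0=20,  q_0=20·0+1=1
a_1=1:  p_1=1·20+1=21,  q_1=1·1+0=1
→ (21, 1).  Check: 21²=441, 440·1²=440, difference 1.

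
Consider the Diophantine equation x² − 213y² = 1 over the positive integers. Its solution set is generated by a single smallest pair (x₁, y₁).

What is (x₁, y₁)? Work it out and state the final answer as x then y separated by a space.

194399 13320

√213 = [14; 1,1,2,6,1,8,1,6,2,1,1,28, …], period ℓ=12 (even) → k=11
k=0  a_k=14  p_k/q_k = 14/1
…
k=2  a_k=1  p_k/q_k = 29/2
…
k=4  a_k=6  p_k/q_k = 467/32
…
k=6  a_k=8  p_k/q_k = 4787/328
…
k=8  a_k=6  p_k/q_k = 36749/2518
k=9  a_k=2  p_k/q_k = 78825/5401
k=10  a_k=1  p_k/q_k = 115574/7919
k=11  a_k=1  p_k/q_k = 194399/13320
(x₁, y₁) = (194399, 13320);  194399² − 213·13320² = 1 ✓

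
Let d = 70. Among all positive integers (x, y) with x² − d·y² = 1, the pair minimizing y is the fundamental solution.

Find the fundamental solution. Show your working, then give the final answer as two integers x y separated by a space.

√70 = [8; 2,1,2,1,2,16, …], period ℓ=6 (even) → k=5
i=0: a=8 ⇒ p=8, q=1
…
i=3: a=2 ⇒ p=67, q=8
i=4: a=1 ⇒ p=92, q=11
i=5: a=2 ⇒ p=251, q=30
→ (251, 30).  Check: 251²=63001, 70·30²=63000, difference 1.

251 30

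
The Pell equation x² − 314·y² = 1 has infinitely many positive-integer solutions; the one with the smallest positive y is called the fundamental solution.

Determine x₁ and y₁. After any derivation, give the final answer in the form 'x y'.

√314 → a₀=17, period (1,2,1,1,2,1,34); ℓ=7 odd so k=13
step 0: (17, 1)  from 17·(1,0) + (0,1)
…
step 2: (53, 3)  from 2·(18,1) + (17,1)
step 3: (71, 4)  from 1·(53,3) + (18,1)
…
step 5: (319, 18)  from 2·(124,7) + (71,4)
…
step 8: (15824, 893)  from 1·(15381,868) + (443,25)
…
step 10: (62853, 3547)  from 1·(47029,2654) + (15824,893)
…
step 12: (282617, 15949)  from 2·(109882,6201) + (62853,3547)
step 13: (392499, 22150)  from 1·(282617,15949) + (109882,6201)
fundamental: x₁=392499, y₁=22150  (since 154055465001 − 314·490622500 = 1)

392499 22150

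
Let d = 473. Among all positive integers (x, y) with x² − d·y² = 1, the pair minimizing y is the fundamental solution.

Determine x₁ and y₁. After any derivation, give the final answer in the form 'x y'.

87 4

√473 → a₀=21, period (1,2,1,42); ℓ=4 even so k=3
k=0  a_k=21  p_k/q_k = 21/1
…
k=2  a_k=2  p_k/q_k = 65/3
k=3  a_k=1  p_k/q_k = 87/4
fundamental: x₁=87, y₁=4  (since 7569 − 473·16 = 1)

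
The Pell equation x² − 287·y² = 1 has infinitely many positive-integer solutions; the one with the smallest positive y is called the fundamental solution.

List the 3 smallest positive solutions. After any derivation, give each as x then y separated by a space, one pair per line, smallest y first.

288 17
165887 9792
95550624 5640175

d=287: √d = [16; 1,15,1,32] (ℓ=4, even), read p_3/q_3
a_0=16:  p_0=16·1+0=16,  q_0=16·0+1=1
…
a_2=15:  p_2=15·17+16=271,  q_2=15·1+1=16
a_3=1:  p_3=1·271+17=288,  q_3=1·16+1=17
→ (288, 17).  Check: 288²=82944, 287·17²=82943, difference 1.
n=2: (288,17)∘(288,17) = (288·288+287·17·17, 288·17+17·288) = (165887,9792)
n=3: (165887,9792)∘(288,17) = (288·165887+287·17·9792, 288·9792+17·165887) = (95550624,5640175)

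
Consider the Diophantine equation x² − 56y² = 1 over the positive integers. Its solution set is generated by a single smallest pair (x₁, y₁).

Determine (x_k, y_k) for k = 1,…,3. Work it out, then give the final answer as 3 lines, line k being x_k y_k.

[7; 2,14] for √56; ℓ=2 ⇒ convergent index 1
a_0=7:  p_0=7·1+0=7,  q_0=7·0+1=1
a_1=2:  p_1=2·7+1=15,  q_1=2·1+0=2
→ (15, 2).  Check: 15²=225, 56·2²=224, difference 1.
(x_2, y_2) = (15·15 + 56·2·2, 15·2 + 2·15) = (449, 60)
(x_3, y_3) = (15·449 + 56·2·60, 15·60 + 2·449) = (13455, 1798)

15 2
449 60
13455 1798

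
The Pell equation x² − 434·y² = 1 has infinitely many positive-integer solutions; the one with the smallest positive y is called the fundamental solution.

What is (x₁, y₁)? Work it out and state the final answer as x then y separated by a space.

d=434: √d = [20; 1,4,1,40] (ℓ=4, even), read p_3/q_3
step 0: (20, 1)  from 20·(1,0) + (0,1)
step 1: (21, 1)  from 1·(20,1) + (1,0)
step 2: (104, 5)  from 4·(21,1) + (20,1)
step 3: (125, 6)  from 1·(104,5) + (21,1)
→ (125, 6).  Check: 125²=15625, 434·6²=15624, difference 1.

125 6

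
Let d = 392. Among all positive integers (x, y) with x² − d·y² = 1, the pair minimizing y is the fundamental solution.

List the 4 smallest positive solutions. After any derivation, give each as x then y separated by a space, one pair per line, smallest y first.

99 5
19601 990
3880899 196015
768398401 38809980

√392 = [19; 1,3,1,38, …], period ℓ=4 (even) → k=3
a_0=19:  p_0=19·1+0=19,  q_0=19·0+1=1
a_1=1:  p_1=1·19+1=20,  q_1=1·1+0=1
a_2=3:  p_2=3·20+19=79,  q_2=3·1+1=4
a_3=1:  p_3=1·79+20=99,  q_3=1·4+1=5
→ (99, 5).  Check: 99²=9801, 392·5²=9800, difference 1.
(99+5√392)^2 = 19601 + 990√392
(99+5√392)^3 = 3880899 + 196015√392
(99+5√392)^4 = 768398401 + 38809980√392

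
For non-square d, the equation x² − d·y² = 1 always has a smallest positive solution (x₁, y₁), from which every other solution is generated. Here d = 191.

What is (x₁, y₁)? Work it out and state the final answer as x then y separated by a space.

8994000 650783

[13; 1,4,1,1,3,…,4,1,26] for √191; ℓ=16 ⇒ convergent index 15
k=0  a_k=13  p_k/q_k = 13/1
k=1  a_k=1  p_k/q_k = 14/1
k=2  a_k=4  p_k/q_k = 69/5
…
k=5  a_k=3  p_k/q_k = 539/39
…
k=7  a_k=2  p_k/q_k = 2999/217
k=8  a_k=13  p_k/q_k = 40217/2910
…
k=10  a_k=2  p_k/q_k = 207083/14984
…
k=14  a_k=4  p_k/q_k = 7377553/533821
k=15  a_k=1  p_k/q_k = 8994000/650783
fundamental: x₁=8994000, y₁=650783  (since 80892036000000 − 191·423518513089 = 1)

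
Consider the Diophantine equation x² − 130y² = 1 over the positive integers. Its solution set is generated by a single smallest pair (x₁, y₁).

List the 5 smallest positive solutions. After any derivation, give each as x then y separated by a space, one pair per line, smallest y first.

√130 = [11; 2,2,22, …], period ℓ=3 (odd) → k=5
k=0  a_k=11  p_k/q_k = 11/1
…
k=4  a_k=2  p_k/q_k = 2611/229
k=5  a_k=2  p_k/q_k = 6499/570
(x₁, y₁) = (6499, 570);  6499² − 130·570² = 1 ✓
(x_2, y_2) = (6499·6499 + 130·570·570, 6499·570 + 570·6499) = (84474001, 7408860)
(x_3, y_3) = (6499·84474001 + 130·570·7408860, 6499·7408860 + 570·84474001) = (1097993058499, 96300361710)
(x_4, y_4) = (6499·1097993058499 + 130·570·96300361710, 6499·96300361710 + 570·1097993058499) = (14271713689896001, 1251712094097720)
(x_5, y_5) = (6499·14271713689896001 + 130·570·1251712094097720, 6499·1251712094097720 + 570·14271713689896001) = (185503733443275162499, 16269753702781802850)

6499 570
84474001 7408860
1097993058499 96300361710
14271713689896001 1251712094097720
185503733443275162499 16269753702781802850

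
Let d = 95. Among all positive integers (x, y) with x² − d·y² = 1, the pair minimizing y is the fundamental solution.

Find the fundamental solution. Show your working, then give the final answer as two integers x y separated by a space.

[9; 1,2,1,18] for √95; ℓ=4 ⇒ convergent index 3
i=0: a=9 ⇒ p=9, q=1
…
i=2: a=2 ⇒ p=29, q=3
i=3: a=1 ⇒ p=39, q=4
(x₁, y₁) = (39, 4);  39² − 95·4² = 1 ✓

39 4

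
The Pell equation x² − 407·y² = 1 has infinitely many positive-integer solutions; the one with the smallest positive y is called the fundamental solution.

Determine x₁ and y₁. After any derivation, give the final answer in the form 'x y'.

[20; 5,1,2,1,5,40] for √407; ℓ=6 ⇒ convergent index 5
a_0=20:  p_0=20·1+0=20,  q_0=20·0+1=1
a_1=5:  p_1=5·20+1=101,  q_1=5·1+0=5
a_2=1:  p_2=1·101+20=121,  q_2=1·5+1=6
a_3=2:  p_3=2·121+101=343,  q_3=2·6+5=17
a_4=1:  p_4=1·343+121=464,  q_4=1·17+6=23
a_5=5:  p_5=5·464+343=2663,  q_5=5·23+17=132
fundamental: x₁=2663, y₁=132  (since 7091569 − 407·17424 = 1)

2663 132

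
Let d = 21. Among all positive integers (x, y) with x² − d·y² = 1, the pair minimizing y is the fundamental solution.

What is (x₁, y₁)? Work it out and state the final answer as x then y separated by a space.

55 12

√21 = [4; 1,1,2,1,1,8, …], period ℓ=6 (even) → k=5
k=0  a_k=4  p_k/q_k = 4/1
…
k=2  a_k=1  p_k/q_k = 9/2
k=3  a_k=2  p_k/q_k = 23/5
k=4  a_k=1  p_k/q_k = 32/7
k=5  a_k=1  p_k/q_k = 55/12
(x₁, y₁) = (55, 12);  55² − 21·12² = 1 ✓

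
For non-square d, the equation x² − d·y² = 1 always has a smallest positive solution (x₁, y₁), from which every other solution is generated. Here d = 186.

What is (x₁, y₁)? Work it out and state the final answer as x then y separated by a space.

d=186: √d = [13; 1,1,1,3,4,3,1,1,1,26] (ℓ=10, even), read p_9/q_9
k=0  a_k=13  p_k/q_k = 13/1
…
k=3  a_k=1  p_k/q_k = 41/3
k=4  a_k=3  p_k/q_k = 150/11
k=5  a_k=4  p_k/q_k = 641/47
k=6  a_k=3  p_k/q_k = 2073/152
k=7  a_k=1  p_k/q_k = 2714/199
k=8  a_k=1  p_k/q_k = 4787/351
k=9  a_k=1  p_k/q_k = 7501/550
fundamental: x₁=7501, y₁=550  (since 56265001 − 186·302500 = 1)

7501 550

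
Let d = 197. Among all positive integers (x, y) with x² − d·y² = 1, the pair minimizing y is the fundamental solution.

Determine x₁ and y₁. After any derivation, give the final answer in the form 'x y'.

393 28

[14; 28] for √197; ℓ=1 ⇒ convergent index 1
i=0: a=14 ⇒ p=14, q=1
i=1: a=28 ⇒ p=393, q=28
fundamental: x₁=393, y₁=28  (since 154449 − 197·784 = 1)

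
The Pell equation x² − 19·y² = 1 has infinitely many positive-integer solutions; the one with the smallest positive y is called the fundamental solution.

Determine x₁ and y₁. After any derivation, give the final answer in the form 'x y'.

170 39

√19 = [4; 2,1,3,1,2,8, …], period ℓ=6 (even) → k=5
step 0: (4, 1)  from 4·(1,0) + (0,1)
step 1: (9, 2)  from 2·(4,1) + (1,0)
step 2: (13, 3)  from 1·(9,2) + (4,1)
…
step 4: (61, 14)  from 1·(48,11) + (13,3)
step 5: (170, 39)  from 2·(61,14) + (48,11)
fundamental: x₁=170, y₁=39  (since 28900 − 19·1521 = 1)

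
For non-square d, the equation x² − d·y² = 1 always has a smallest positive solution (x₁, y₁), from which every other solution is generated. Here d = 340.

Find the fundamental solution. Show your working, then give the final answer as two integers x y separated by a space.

285769 15498

[18; 2,3,1,1,1,…,3,2,36] for √340; ℓ=14 ⇒ convergent index 13
i=0: a=18 ⇒ p=18, q=1
i=1: a=2 ⇒ p=37, q=2
…
i=3: a=1 ⇒ p=166, q=9
i=4: a=1 ⇒ p=295, q=16
i=5: a=1 ⇒ p=461, q=25
…
i=10: a=1 ⇒ p=21039, q=1141
…
i=12: a=3 ⇒ p=125478, q=6805
i=13: a=2 ⇒ p=285769, q=15498
(x₁, y₁) = (285769, 15498);  285769² − 340·15498² = 1 ✓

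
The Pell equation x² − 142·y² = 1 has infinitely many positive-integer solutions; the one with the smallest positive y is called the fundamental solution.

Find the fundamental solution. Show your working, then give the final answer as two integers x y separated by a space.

[11; 1,10,1,22] for √142; ℓ=4 ⇒ convergent index 3
a_0=11:  p_0=11·1+0=11,  q_0=11·0+1=1
…
a_2=10:  p_2=10·12+11=131,  q_2=10·1+1=11
a_3=1:  p_3=1·131+12=143,  q_3=1·11+1=12
(x₁, y₁) = (143, 12);  143² − 142·12² = 1 ✓

143 12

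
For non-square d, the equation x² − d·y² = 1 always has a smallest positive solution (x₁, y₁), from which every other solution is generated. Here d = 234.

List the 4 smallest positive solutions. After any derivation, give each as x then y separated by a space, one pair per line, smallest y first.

[15; 3,2,1,2,1,2,3,30] for √234; ℓ=8 ⇒ convergent index 7
k=0  a_k=15  p_k/q_k = 15/1
k=1  a_k=3  p_k/q_k = 46/3
k=2  a_k=2  p_k/q_k = 107/7
k=3  a_k=1  p_k/q_k = 153/10
k=4  a_k=2  p_k/q_k = 413/27
k=5  a_k=1  p_k/q_k = 566/37
k=6  a_k=2  p_k/q_k = 1545/101
k=7  a_k=3  p_k/q_k = 5201/340
(x₁, y₁) = (5201, 340);  5201² − 234·340² = 1 ✓
(5201+340√234)^2 = 54100801 + 3536680√234
(5201+340√234)^3 = 562756526801 + 36788545020√234
(5201+340√234)^4 = 5853793337683201 + 382674441761360√234

5201 340
54100801 3536680
562756526801 36788545020
5853793337683201 382674441761360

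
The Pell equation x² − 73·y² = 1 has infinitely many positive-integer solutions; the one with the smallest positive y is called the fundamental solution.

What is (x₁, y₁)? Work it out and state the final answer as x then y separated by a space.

2281249 267000

[8; 1,1,5,5,1,1,16] for √73; ℓ=7 ⇒ convergent index 13
i=0: a=8 ⇒ p=8, q=1
i=1: a=1 ⇒ p=9, q=1
…
i=3: a=5 ⇒ p=94, q=11
i=4: a=5 ⇒ p=487, q=57
i=5: a=1 ⇒ p=581, q=68
i=6: a=1 ⇒ p=1068, q=125
i=7: a=16 ⇒ p=17669, q=2068
i=8: a=1 ⇒ p=18737, q=2193
i=9: a=1 ⇒ p=36406, q=4261
i=10: a=5 ⇒ p=200767, q=23498
…
i=12: a=1 ⇒ p=1241008, q=145249
i=13: a=1 ⇒ p=2281249, q=267000
(x₁, y₁) = (2281249, 267000);  2281249² − 73·267000² = 1 ✓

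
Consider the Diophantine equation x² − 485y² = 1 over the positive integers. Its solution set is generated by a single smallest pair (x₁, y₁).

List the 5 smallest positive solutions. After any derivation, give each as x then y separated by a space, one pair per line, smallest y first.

969 44
1877921 85272
3639409929 165257092
7053174564481 320268159024
13669048666554249 620679526931420

[22; 44] for √485; ℓ=1 ⇒ convergent index 1
k=0  a_k=22  p_k/q_k = 22/1
k=1  a_k=44  p_k/q_k = 969/44
fundamental: x₁=969, y₁=44  (since 938961 − 485·1936 = 1)
(x_2, y_2) = (969·969 + 485·44·44, 969·44 + 44·969) = (1877921, 85272)
(x_3, y_3) = (969·1877921 + 485·44·85272, 969·85272 + 44·1877921) = (3639409929, 165257092)
(x_4, y_4) = (969·3639409929 + 485·44·165257092, 969·165257092 + 44·3639409929) = (7053174564481, 320268159024)
(x_5, y_5) = (969·7053174564481 + 485·44·320268159024, 969·320268159024 + 44·7053174564481) = (13669048666554249, 620679526931420)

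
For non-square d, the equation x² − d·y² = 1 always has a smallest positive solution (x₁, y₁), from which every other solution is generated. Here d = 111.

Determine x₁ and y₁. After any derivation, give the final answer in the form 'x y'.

[10; 1,1,6,1,1,20] for √111; ℓ=6 ⇒ convergent index 5
a_0=10:  p_0=10·1+0=10,  q_0=10·0+1=1
…
a_2=1:  p_2=1·11+10=21,  q_2=1·1+1=2
…
a_4=1:  p_4=1·137+21=158,  q_4=1·13+2=15
a_5=1:  p_5=1·158+137=295,  q_5=1·15+13=28
→ (295, 28).  Check: 295²=87025, 111·28²=87024, difference 1.

295 28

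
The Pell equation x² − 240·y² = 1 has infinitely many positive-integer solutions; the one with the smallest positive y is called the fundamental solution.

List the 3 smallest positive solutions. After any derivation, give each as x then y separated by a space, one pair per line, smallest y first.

√240 = [15; 2,30, …], period ℓ=2 (even) → k=1
i=0: a=15 ⇒ p=15, q=1
i=1: a=2 ⇒ p=31, q=2
→ (31, 2).  Check: 31²=961, 240·2²=960, difference 1.
(31+2√240)^2 = 1921 + 124√240
(31+2√240)^3 = 119071 + 7686√240

31 2
1921 124
119071 7686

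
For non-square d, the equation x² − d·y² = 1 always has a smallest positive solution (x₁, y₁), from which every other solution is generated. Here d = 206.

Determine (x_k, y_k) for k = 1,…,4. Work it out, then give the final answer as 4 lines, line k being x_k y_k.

59535 4148
7088832449 493902360
844067279642895 58808954001052
100503090979990675201 7002382152411359280

√206 = [14; 2,1,5,14,5,1,2,28, …], period ℓ=8 (even) → k=7
k=0  a_k=14  p_k/q_k = 14/1
k=1  a_k=2  p_k/q_k = 29/2
…
k=3  a_k=5  p_k/q_k = 244/17
…
k=6  a_k=1  p_k/q_k = 20998/1463
k=7  a_k=2  p_k/q_k = 59535/4148
fundamental: x₁=59535, y₁=4148  (since 3544416225 − 206·17205904 = 1)
n=2: (59535,4148)∘(59535,4148) = (59535·59535+206·4148·4148, 59535·4148+4148·59535) = (7088832449,493902360)
n=3: (7088832449,493902360)∘(59535,4148) = (59535·7088832449+206·4148·493902360, 59535·493902360+4148·7088832449) = (844067279642895,58808954001052)
n=4: (844067279642895,58808954001052)∘(59535,4148) = (59535·844067279642895+206·4148·58808954001052, 59535·58808954001052+4148·844067279642895) = (100503090979990675201,7002382152411359280)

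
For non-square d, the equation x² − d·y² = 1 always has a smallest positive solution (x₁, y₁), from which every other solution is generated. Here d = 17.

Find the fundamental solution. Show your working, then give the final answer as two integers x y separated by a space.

33 8

√17 → a₀=4, period (8); ℓ=1 odd so k=1
k=0  a_k=4  p_k/q_k = 4/1
k=1  a_k=8  p_k/q_k = 33/8
→ (33, 8).  Check: 33²=1089, 17·8²=1088, difference 1.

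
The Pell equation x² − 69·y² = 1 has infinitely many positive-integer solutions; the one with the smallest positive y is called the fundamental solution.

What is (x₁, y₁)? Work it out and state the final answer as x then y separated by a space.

7775 936

[8; 3,3,1,4,1,3,3,16] for √69; ℓ=8 ⇒ convergent index 7
step 0: (8, 1)  from 8·(1,0) + (0,1)
…
step 3: (108, 13)  from 1·(83,10) + (25,3)
step 4: (515, 62)  from 4·(108,13) + (83,10)
…
step 6: (2384, 287)  from 3·(623,75) + (515,62)
step 7: (7775, 936)  from 3·(2384,287) + (623,75)
fundamental: x₁=7775, y₁=936  (since 60450625 − 69·876096 = 1)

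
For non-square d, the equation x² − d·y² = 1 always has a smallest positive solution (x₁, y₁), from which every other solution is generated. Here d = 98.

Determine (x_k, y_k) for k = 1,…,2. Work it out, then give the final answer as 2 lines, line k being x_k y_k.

99 10
19601 1980

[9; 1,8,1,18] for √98; ℓ=4 ⇒ convergent index 3
i=0: a=9 ⇒ p=9, q=1
…
i=2: a=8 ⇒ p=89, q=9
i=3: a=1 ⇒ p=99, q=10
→ (99, 10).  Check: 99²=9801, 98·10²=9800, difference 1.
k=2:  x_2 = 99·99+98·10·10 = 19601,  y_2 = 99·10+10·99 = 1980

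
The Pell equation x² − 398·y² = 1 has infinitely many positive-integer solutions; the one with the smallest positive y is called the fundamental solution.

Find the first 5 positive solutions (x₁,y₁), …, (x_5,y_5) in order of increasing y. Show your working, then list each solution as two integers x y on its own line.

399 20
318401 15960
254083599 12736060
202758393601 10163359920
161800944009999 8110348480100

√398 = [19; 1,18,1,38, …], period ℓ=4 (even) → k=3
step 0: (19, 1)  from 19·(1,0) + (0,1)
step 1: (20, 1)  from 1·(19,1) + (1,0)
step 2: (379, 19)  from 18·(20,1) + (19,1)
step 3: (399, 20)  from 1·(379,19) + (20,1)
→ (399, 20).  Check: 399²=159201, 398·20²=159200, difference 1.
(399+20√398)^2 = 318401 + 15960√398
(399+20√398)^3 = 254083599 + 12736060√398
(399+20√398)^4 = 202758393601 + 10163359920√398
(399+20√398)^5 = 161800944009999 + 8110348480100√398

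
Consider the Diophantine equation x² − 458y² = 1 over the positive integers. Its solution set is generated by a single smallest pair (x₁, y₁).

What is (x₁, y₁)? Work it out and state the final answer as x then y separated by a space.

22899 1070

[21; 2,2,42] for √458; ℓ=3 ⇒ convergent index 5
i=0: a=21 ⇒ p=21, q=1
…
i=4: a=2 ⇒ p=9181, q=429
i=5: a=2 ⇒ p=22899, q=1070
→ (22899, 1070).  Check: 22899²=524364201, 458·1070²=524364200, difference 1.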